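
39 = 39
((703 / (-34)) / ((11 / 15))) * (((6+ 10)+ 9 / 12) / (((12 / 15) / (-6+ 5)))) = 3532575 / 5984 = 590.34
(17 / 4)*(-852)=-3621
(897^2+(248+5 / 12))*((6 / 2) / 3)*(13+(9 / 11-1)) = 453939583 / 44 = 10316808.70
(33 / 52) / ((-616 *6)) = -1 / 5824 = -0.00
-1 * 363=-363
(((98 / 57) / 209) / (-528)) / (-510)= 49 / 1603966320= 0.00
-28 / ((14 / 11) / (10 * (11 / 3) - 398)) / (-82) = -11924 / 123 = -96.94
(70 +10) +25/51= 4105/51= 80.49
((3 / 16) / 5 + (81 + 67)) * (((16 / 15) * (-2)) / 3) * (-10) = 47372 / 45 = 1052.71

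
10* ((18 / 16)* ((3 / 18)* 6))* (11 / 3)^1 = 165 / 4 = 41.25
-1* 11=-11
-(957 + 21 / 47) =-45000 / 47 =-957.45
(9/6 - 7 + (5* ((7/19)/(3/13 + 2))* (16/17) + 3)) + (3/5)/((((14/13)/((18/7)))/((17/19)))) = -2023913/4589830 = -0.44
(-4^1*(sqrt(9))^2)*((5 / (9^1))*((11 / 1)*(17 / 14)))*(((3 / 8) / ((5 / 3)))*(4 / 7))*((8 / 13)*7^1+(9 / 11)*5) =-183753 / 637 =-288.47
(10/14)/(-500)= -1/700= -0.00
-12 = -12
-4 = -4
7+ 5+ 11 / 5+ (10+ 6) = 151 / 5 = 30.20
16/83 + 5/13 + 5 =6018/1079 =5.58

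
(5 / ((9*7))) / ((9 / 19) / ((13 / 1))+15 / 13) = 1235 / 18522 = 0.07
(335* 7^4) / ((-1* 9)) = -804335 / 9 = -89370.56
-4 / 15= -0.27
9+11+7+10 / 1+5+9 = 51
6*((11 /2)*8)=264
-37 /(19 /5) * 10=-1850 /19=-97.37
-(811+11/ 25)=-20286/ 25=-811.44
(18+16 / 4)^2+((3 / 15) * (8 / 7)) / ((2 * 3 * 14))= 355742 / 735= 484.00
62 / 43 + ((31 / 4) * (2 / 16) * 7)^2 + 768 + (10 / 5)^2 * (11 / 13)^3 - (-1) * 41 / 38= 1505215101237 / 1838027776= 818.93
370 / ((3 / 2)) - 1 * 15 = 695 / 3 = 231.67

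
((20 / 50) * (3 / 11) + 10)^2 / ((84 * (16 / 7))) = 19321 / 36300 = 0.53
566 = 566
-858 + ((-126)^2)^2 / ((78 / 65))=210038622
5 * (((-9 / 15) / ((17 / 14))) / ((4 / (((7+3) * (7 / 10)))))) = -147 / 34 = -4.32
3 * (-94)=-282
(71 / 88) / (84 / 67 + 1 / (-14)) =33299 / 48796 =0.68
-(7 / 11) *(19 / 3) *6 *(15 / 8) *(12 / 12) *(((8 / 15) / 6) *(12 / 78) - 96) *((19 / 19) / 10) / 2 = 933527 / 4290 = 217.61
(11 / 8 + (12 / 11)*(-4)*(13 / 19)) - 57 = -97997 / 1672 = -58.61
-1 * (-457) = 457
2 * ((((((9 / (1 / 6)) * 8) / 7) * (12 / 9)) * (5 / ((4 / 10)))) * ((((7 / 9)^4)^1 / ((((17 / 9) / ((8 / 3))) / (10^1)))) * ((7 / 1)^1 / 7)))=43904000 / 4131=10627.94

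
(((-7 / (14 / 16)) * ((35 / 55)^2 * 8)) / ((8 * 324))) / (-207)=98 / 2028807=0.00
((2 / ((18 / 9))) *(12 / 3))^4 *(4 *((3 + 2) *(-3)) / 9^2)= -5120 / 27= -189.63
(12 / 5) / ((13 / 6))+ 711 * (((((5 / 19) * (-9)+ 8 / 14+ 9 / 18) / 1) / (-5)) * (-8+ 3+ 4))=-3169683 / 17290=-183.32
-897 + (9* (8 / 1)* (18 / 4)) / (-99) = -9903 / 11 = -900.27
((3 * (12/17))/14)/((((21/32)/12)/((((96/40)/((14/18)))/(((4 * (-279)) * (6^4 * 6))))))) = -8/8134245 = -0.00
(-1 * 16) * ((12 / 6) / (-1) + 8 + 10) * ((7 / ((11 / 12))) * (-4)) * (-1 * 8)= -688128 / 11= -62557.09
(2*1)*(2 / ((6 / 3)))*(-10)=-20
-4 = -4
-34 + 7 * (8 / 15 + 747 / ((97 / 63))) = 4897367 / 1455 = 3365.89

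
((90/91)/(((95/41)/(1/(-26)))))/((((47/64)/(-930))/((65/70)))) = 10981440/568841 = 19.30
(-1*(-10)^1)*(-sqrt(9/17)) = -30*sqrt(17)/17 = -7.28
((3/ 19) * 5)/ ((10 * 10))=3/ 380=0.01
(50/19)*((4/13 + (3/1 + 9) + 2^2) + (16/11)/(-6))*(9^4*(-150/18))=-6280335000/2717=-2311496.14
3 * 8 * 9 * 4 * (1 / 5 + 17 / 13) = 84672 / 65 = 1302.65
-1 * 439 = -439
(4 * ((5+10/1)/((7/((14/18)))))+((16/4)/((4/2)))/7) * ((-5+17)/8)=73/7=10.43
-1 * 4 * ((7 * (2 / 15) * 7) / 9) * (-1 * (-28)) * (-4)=43904 / 135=325.21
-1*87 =-87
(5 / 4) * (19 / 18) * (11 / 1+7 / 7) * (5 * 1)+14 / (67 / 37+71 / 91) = 184447 / 2181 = 84.57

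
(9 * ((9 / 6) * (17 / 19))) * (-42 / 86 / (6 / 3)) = -9639 / 3268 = -2.95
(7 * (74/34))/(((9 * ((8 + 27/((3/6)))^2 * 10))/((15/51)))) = 259/19996488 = 0.00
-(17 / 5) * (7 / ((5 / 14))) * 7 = -466.48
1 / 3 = 0.33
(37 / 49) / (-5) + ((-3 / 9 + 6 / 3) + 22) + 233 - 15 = 177514 / 735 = 241.52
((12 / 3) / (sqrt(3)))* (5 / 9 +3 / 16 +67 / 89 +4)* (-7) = -493045* sqrt(3) / 9612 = -88.85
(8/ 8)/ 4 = 1/ 4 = 0.25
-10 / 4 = -5 / 2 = -2.50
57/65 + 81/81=122/65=1.88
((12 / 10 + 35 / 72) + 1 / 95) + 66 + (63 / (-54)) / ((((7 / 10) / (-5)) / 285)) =3341609 / 1368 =2442.70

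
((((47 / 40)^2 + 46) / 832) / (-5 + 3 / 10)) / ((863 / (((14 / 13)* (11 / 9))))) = -5837293 / 315869598720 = -0.00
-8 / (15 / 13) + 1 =-89 / 15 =-5.93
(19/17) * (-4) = -76/17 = -4.47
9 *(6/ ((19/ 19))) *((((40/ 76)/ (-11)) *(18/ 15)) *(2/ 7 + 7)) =-33048/ 1463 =-22.59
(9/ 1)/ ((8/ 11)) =99/ 8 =12.38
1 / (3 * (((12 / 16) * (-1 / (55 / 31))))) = -220 / 279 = -0.79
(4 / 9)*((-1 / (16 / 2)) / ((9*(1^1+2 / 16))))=-4 / 729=-0.01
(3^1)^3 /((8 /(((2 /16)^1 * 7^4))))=64827 /64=1012.92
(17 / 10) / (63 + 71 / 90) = 153 / 5741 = 0.03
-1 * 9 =-9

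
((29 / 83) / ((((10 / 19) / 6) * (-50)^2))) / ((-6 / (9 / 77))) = -4959 / 159775000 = -0.00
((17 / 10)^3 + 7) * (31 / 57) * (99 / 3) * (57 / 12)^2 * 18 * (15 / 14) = 2083976829 / 22400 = 93034.68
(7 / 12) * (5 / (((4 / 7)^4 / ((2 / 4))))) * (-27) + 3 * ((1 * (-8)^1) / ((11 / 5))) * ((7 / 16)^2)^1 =-8366505 / 22528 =-371.38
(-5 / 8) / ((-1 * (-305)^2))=1 / 148840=0.00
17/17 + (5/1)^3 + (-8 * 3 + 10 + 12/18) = 338/3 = 112.67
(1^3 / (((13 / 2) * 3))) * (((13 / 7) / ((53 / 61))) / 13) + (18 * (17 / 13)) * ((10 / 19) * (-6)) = -20432362 / 274911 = -74.32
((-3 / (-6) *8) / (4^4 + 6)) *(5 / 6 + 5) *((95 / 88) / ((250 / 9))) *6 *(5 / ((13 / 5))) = 5985 / 149864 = 0.04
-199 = -199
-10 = -10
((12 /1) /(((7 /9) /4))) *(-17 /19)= -7344 /133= -55.22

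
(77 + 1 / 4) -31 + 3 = 197 / 4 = 49.25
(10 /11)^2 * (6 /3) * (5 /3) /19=1000 /6897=0.14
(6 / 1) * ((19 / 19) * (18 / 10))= 54 / 5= 10.80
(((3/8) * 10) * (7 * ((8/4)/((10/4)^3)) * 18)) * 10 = 3024/5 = 604.80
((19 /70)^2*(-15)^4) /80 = 146205 /3136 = 46.62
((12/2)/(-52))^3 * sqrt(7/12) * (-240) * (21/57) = 0.10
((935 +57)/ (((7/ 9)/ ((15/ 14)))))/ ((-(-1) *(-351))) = -2480/ 637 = -3.89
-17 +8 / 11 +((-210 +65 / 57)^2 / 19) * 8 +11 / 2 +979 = 26259240431 / 1358082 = 19335.53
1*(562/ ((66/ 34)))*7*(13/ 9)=869414/ 297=2927.32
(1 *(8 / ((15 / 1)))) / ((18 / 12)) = 16 / 45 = 0.36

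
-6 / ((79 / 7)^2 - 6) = -294 / 5947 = -0.05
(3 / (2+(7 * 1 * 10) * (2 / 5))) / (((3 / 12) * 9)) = 2 / 45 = 0.04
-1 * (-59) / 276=59 / 276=0.21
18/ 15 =6/ 5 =1.20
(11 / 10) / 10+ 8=811 / 100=8.11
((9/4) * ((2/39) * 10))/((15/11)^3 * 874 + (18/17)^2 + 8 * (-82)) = 0.00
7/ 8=0.88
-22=-22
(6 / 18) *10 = 10 / 3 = 3.33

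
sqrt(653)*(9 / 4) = 9*sqrt(653) / 4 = 57.50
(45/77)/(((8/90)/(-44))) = -2025/7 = -289.29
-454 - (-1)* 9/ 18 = -907/ 2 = -453.50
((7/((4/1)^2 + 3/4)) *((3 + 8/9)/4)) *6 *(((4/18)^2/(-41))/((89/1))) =-1960/59409369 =-0.00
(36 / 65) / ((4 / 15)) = 27 / 13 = 2.08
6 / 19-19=-355 / 19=-18.68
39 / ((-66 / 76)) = -494 / 11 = -44.91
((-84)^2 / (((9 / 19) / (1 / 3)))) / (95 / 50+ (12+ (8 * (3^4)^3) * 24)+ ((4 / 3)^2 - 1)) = 446880 / 9183301801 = 0.00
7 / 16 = 0.44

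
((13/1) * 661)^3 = 634504103857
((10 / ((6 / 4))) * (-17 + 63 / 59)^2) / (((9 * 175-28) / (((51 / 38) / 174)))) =4418000 / 523622463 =0.01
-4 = -4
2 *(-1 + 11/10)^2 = 1/50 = 0.02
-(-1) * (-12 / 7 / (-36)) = 1 / 21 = 0.05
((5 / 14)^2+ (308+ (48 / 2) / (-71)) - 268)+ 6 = 637207 / 13916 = 45.79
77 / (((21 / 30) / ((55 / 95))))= 1210 / 19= 63.68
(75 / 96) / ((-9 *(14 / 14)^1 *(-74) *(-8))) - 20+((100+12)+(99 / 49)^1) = 785473847 / 8354304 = 94.02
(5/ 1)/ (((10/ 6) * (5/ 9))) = 27/ 5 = 5.40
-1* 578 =-578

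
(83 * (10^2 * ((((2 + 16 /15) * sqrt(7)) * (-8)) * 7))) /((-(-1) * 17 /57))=-81247040 * sqrt(7) /17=-12644674.27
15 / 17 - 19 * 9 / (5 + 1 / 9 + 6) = -24663 / 1700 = -14.51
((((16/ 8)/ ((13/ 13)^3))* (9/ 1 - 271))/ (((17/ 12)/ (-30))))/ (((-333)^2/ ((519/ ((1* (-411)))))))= -3626080/ 28695609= -0.13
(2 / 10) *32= 32 / 5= 6.40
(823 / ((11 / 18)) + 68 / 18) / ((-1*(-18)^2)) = -33425 / 8019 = -4.17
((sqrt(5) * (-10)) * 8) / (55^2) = -16 * sqrt(5) / 605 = -0.06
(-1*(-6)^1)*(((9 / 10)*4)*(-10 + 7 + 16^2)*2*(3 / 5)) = 163944 / 25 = 6557.76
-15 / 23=-0.65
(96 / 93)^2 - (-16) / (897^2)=823934992 / 773229249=1.07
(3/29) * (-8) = -0.83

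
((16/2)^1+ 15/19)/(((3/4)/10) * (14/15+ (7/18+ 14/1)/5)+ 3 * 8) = 0.36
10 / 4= 5 / 2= 2.50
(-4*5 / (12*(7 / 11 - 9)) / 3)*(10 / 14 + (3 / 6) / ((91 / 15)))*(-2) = -7975 / 75348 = -0.11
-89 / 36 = -2.47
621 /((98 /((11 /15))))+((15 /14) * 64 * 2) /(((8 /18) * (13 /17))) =2600001 /6370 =408.16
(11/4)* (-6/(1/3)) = -99/2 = -49.50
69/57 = 23/19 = 1.21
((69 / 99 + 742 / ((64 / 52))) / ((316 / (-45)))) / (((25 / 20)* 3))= -22.92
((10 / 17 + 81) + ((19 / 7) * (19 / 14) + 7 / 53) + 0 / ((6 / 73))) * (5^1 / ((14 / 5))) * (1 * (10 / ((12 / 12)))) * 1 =1525.07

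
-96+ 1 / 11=-1055 / 11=-95.91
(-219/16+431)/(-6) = -6677/96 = -69.55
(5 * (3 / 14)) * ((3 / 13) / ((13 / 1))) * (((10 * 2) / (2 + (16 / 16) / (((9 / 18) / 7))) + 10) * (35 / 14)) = 10125 / 18928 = 0.53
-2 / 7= -0.29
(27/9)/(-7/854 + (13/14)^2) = 35868/10211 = 3.51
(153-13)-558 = -418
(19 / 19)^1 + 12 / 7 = 19 / 7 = 2.71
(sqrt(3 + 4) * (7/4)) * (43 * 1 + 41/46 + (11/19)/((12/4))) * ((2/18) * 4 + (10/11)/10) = 42883519 * sqrt(7)/1038312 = 109.27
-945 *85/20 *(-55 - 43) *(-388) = -152713890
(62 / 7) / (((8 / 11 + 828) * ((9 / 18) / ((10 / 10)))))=341 / 15953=0.02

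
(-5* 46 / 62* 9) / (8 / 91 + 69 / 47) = -885339 / 41261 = -21.46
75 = 75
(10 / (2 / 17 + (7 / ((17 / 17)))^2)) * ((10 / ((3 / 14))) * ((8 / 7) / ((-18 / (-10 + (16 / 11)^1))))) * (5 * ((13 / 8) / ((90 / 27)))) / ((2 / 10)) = 1038700 / 16533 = 62.83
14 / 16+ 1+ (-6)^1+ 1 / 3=-91 / 24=-3.79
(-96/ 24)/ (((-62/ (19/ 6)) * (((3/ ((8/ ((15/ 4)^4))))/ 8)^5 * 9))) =22431240793630814765056/ 67632729158763027191162109375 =0.00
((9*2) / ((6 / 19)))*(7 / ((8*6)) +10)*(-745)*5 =-34467425 / 16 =-2154214.06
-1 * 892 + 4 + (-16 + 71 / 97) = -903.27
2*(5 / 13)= 10 / 13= 0.77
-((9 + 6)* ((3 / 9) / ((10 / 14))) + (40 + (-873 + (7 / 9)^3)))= 601811 / 729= 825.53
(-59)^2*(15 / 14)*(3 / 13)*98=1096515 / 13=84347.31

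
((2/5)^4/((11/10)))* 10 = 0.23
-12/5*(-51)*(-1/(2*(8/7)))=-1071/20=-53.55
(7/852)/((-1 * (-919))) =0.00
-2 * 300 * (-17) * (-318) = -3243600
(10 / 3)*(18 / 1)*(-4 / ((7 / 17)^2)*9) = -624240 / 49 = -12739.59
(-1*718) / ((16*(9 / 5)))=-1795 / 72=-24.93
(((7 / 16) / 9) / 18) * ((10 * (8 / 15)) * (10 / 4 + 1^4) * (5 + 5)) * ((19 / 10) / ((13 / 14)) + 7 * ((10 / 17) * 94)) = 196.15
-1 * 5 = -5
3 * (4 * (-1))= -12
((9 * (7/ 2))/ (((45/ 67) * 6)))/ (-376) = -469/ 22560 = -0.02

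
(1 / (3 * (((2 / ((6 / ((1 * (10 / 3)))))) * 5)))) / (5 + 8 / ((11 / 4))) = 11 / 1450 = 0.01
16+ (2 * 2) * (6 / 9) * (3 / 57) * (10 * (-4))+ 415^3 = 71473385.39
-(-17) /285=17 /285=0.06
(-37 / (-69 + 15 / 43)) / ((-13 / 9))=-1591 / 4264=-0.37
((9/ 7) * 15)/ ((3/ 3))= 135/ 7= 19.29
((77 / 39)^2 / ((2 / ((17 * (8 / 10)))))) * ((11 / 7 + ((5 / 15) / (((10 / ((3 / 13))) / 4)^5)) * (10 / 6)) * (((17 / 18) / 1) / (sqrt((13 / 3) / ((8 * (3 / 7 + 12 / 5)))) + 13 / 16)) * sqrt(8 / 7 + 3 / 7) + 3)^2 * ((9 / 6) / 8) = 2057 * (136450177500 * sqrt(30030) + 3818757552808 * sqrt(77) + 43902844610625)^2 / (53512789265698546875000 * (4 * sqrt(30030) + 1287)^2) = 100.12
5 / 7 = 0.71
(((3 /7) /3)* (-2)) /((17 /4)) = -8 /119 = -0.07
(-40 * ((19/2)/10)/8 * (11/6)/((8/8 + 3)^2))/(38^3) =-11/1108992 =-0.00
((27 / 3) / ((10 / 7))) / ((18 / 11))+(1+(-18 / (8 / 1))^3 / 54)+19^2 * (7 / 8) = 205129 / 640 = 320.51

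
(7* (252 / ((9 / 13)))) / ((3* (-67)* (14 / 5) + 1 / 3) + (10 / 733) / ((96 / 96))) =-4002180 / 883453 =-4.53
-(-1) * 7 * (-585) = -4095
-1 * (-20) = 20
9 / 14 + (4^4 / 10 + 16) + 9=3587 / 70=51.24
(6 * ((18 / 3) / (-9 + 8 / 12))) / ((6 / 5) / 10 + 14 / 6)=-81 / 46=-1.76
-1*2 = -2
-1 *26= -26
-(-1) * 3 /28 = 3 /28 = 0.11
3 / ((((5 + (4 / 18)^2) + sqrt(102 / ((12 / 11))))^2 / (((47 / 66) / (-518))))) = -68786501589 / 648171593606350 + 10215890343 * sqrt(374) / 2268600577622225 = -0.00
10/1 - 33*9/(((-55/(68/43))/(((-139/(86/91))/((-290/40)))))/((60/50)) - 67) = 10128429478/706291903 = 14.34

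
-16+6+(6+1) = -3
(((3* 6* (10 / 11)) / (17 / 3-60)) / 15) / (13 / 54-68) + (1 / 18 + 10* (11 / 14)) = 6541150183 / 826633962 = 7.91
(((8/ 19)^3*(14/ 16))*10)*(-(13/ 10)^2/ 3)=-0.37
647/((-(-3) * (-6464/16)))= -647/1212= -0.53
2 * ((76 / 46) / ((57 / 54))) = 72 / 23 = 3.13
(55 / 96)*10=275 / 48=5.73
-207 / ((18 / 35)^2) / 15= -5635 / 108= -52.18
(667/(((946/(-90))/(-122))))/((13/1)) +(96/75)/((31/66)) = 2850904938/4765475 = 598.24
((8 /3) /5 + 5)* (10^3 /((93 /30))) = 1784.95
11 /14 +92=92.79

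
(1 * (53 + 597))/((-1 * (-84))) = 325/42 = 7.74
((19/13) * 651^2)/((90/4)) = 1789382/65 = 27528.95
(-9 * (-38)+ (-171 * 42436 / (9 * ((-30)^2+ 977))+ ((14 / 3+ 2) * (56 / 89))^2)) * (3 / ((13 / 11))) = -102980221850 / 579840963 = -177.60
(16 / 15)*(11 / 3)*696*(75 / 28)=51040 / 7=7291.43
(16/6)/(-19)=-8/57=-0.14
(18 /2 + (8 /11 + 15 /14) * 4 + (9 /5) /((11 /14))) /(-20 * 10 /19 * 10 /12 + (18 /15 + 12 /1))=36879 /8834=4.17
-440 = -440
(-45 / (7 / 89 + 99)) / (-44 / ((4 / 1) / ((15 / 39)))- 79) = 52065 / 9541076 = 0.01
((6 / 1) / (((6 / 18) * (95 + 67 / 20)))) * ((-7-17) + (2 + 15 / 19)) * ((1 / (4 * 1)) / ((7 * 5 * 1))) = -7254 / 261611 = -0.03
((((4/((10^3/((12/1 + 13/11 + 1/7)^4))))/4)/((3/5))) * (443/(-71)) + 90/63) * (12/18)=-40730070122864/187189943325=-217.59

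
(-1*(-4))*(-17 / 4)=-17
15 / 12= 5 / 4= 1.25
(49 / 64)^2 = 2401 / 4096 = 0.59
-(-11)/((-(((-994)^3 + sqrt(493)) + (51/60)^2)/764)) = 1344640000*sqrt(493)/154325711675879106502721 + 1320581409706257600/154325711675879106502721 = 0.00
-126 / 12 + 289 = 557 / 2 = 278.50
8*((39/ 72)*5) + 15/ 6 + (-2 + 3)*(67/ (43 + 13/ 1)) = 25.36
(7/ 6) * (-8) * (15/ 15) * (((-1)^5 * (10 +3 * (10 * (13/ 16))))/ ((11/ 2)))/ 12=175/ 36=4.86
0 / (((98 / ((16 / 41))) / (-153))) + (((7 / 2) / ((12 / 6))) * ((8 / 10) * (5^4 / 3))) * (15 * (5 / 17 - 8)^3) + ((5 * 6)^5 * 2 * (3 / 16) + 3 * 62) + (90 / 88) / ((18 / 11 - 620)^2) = 6465421318370761423 / 909243093008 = 7110773.09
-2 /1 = -2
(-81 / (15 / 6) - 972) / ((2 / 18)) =-45198 / 5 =-9039.60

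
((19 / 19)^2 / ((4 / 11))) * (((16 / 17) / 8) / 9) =11 / 306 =0.04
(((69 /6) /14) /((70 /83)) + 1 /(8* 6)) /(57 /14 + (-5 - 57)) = -11699 /681240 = -0.02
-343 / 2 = -171.50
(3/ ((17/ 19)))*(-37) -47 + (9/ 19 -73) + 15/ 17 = -78393/ 323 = -242.70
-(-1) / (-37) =-1 / 37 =-0.03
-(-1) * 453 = 453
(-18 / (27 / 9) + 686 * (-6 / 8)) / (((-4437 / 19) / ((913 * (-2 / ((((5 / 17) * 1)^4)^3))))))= -206296561081232848897 / 21240234375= -9712536944.70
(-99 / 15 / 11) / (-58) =3 / 290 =0.01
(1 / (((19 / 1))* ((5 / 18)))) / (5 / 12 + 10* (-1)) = -216 / 10925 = -0.02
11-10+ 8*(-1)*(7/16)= -5/2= -2.50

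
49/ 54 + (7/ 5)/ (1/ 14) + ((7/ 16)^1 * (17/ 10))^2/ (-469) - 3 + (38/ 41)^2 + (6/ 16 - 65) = -3601219695661/ 77847782400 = -46.26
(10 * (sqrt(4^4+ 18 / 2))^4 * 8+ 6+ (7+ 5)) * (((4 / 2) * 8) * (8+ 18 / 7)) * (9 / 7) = 8552228544 / 7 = 1221746934.86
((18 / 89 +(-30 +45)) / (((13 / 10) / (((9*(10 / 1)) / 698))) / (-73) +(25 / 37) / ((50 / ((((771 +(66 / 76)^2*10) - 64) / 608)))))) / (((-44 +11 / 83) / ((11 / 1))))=59917510930780800 / 1921222331871671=31.19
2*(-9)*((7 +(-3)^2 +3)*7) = -2394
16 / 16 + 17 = 18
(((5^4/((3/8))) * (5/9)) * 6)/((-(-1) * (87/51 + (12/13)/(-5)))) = 55250000/15129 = 3651.93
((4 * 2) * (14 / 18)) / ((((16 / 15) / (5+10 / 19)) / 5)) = 161.18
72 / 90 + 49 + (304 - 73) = 1404 / 5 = 280.80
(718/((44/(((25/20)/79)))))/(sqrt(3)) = 1795 * sqrt(3)/20856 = 0.15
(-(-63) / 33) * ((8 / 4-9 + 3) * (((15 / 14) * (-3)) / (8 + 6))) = 135 / 77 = 1.75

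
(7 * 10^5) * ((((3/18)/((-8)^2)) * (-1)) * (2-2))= 0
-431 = -431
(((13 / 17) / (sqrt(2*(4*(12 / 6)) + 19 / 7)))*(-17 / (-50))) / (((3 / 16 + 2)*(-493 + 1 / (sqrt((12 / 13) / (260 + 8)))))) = -38454*sqrt(917) / 20869659125 - 26*sqrt(2396121) / 20869659125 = -0.00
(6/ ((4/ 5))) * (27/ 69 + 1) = 240/ 23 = 10.43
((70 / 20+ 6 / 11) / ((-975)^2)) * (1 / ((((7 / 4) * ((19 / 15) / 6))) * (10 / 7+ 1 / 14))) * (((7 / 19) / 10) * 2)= 712 / 1258310625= 0.00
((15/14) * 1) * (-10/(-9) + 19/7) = 4.10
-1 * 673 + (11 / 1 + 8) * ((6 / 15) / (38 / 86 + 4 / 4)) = -103498 / 155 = -667.73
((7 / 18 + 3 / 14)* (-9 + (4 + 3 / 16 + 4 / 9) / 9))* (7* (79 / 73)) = -38.77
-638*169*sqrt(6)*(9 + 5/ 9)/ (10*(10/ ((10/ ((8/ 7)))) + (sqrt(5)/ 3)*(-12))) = 16227211*sqrt(6)/ 10845 + 113590477*sqrt(30)/ 21690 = 32349.35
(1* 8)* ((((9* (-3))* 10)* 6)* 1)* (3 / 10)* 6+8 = -23320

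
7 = 7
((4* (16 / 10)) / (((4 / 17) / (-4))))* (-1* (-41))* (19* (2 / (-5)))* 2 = 1695104 / 25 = 67804.16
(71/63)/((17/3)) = 71/357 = 0.20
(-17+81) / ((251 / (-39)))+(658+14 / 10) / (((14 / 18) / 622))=661788678 / 1255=527321.66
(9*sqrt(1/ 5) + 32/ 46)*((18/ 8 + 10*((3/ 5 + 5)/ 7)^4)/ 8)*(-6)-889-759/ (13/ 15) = -66081997/ 37375-85671*sqrt(5)/ 10000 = -1787.24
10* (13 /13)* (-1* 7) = -70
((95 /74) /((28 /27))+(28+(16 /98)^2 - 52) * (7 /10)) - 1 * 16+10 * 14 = 11011381 /101528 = 108.46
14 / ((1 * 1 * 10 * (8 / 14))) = 49 / 20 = 2.45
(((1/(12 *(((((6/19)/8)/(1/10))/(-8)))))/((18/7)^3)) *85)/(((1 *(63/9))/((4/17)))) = -1862/6561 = -0.28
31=31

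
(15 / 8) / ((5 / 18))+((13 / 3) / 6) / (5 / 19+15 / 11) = 44027 / 6120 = 7.19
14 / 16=7 / 8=0.88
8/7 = 1.14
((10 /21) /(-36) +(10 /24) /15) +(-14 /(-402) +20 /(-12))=-81919 /50652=-1.62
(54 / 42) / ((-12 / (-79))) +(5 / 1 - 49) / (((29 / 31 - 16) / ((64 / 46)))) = 3767761 / 300748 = 12.53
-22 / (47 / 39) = -858 / 47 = -18.26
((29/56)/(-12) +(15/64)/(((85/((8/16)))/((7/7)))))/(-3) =1909/137088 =0.01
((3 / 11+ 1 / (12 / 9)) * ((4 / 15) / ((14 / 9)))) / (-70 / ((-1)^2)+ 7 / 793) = -2379 / 949718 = -0.00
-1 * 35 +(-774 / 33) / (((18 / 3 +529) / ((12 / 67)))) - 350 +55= -130120446 / 394295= -330.01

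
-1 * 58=-58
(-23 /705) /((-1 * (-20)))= -23 /14100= -0.00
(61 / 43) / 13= 0.11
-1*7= -7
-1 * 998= -998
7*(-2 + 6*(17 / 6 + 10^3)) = 42105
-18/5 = -3.60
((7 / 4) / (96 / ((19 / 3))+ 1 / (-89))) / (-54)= -1691 / 790344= -0.00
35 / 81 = 0.43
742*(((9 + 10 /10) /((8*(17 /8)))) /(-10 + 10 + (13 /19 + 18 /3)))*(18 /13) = 2537640 /28067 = 90.41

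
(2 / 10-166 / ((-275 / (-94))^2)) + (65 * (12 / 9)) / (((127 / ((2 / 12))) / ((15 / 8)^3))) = -45352717937 / 2458720000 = -18.45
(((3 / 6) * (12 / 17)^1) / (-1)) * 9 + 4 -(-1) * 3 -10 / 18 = 500 / 153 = 3.27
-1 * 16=-16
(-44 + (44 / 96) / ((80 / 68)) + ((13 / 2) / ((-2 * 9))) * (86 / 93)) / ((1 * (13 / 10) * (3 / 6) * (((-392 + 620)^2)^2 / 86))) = -253056161 / 117616483206144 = -0.00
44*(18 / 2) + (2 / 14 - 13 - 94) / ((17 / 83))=-880 / 7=-125.71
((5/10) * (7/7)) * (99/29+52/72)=2159/1044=2.07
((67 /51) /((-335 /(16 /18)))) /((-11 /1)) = 8 /25245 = 0.00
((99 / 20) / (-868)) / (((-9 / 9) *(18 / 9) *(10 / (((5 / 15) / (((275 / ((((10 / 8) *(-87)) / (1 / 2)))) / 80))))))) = -261 / 43400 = -0.01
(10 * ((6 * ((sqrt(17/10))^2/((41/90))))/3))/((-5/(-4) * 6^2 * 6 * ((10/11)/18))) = 1122/205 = 5.47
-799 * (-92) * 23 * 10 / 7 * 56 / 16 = 8453420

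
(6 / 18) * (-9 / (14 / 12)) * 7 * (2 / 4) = -9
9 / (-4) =-9 / 4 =-2.25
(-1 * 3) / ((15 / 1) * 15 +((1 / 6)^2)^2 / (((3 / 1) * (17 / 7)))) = -198288 / 14871607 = -0.01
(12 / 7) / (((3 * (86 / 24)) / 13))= 624 / 301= 2.07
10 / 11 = 0.91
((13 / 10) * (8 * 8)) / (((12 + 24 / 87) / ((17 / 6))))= 25636 / 1335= 19.20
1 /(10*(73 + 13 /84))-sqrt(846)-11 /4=-31.83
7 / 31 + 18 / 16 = 335 / 248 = 1.35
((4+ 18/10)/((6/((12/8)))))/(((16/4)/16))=29/5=5.80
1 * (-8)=-8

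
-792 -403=-1195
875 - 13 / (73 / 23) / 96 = 6131701 / 7008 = 874.96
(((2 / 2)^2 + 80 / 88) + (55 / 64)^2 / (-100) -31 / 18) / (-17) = -17125 / 1622016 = -0.01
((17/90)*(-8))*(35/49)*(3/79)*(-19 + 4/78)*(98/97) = 703528/896571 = 0.78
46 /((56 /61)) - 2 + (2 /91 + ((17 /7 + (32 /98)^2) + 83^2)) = 866430969 /124852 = 6939.66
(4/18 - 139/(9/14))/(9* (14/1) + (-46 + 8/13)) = -351/131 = -2.68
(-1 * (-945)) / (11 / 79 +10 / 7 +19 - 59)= -522585 / 21253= -24.59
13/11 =1.18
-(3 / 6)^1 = -1 / 2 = -0.50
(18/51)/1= 0.35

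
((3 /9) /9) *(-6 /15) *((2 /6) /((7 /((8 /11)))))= -0.00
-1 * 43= -43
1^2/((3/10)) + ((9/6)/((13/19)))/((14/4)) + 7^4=656554/273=2404.96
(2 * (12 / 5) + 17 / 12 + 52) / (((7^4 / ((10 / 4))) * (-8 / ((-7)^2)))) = -499 / 1344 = -0.37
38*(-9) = -342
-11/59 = -0.19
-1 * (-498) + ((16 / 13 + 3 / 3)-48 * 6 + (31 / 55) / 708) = 107435863 / 506220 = 212.23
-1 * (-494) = 494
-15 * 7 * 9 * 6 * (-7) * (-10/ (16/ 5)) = -496125/ 4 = -124031.25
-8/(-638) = 4/319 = 0.01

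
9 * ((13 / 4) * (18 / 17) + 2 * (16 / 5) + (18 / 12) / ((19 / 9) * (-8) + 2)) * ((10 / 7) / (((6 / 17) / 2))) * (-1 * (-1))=665661 / 938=709.66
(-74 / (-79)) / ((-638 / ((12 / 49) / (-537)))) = 148 / 221037971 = 0.00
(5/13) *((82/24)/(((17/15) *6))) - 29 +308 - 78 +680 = 881.19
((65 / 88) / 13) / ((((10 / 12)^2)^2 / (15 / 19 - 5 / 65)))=2592 / 30875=0.08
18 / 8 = 9 / 4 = 2.25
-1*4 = -4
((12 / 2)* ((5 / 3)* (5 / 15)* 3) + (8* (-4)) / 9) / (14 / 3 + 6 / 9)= 29 / 24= 1.21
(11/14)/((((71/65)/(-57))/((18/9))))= -40755/497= -82.00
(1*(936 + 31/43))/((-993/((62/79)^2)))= -154832476/266484459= -0.58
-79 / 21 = -3.76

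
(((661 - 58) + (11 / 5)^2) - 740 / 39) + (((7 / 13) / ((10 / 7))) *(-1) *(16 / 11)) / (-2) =6318524 / 10725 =589.14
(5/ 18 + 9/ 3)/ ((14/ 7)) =59/ 36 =1.64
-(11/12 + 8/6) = -9/4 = -2.25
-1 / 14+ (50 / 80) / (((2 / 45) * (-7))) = -2.08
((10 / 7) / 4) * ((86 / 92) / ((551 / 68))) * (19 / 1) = 3655 / 4669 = 0.78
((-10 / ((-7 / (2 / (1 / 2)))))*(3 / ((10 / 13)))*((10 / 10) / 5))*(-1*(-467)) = 72852 / 35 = 2081.49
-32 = -32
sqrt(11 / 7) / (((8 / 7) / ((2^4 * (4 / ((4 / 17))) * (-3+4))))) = 34 * sqrt(77) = 298.35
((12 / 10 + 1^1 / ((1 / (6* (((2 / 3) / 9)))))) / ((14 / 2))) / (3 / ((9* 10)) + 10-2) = 148 / 5061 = 0.03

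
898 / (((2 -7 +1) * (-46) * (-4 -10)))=-0.35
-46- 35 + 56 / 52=-1039 / 13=-79.92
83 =83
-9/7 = -1.29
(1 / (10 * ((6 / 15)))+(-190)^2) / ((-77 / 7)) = -144401 / 44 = -3281.84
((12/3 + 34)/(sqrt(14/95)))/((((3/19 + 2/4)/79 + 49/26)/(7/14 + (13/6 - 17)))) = -370747 * sqrt(1330)/18039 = -749.53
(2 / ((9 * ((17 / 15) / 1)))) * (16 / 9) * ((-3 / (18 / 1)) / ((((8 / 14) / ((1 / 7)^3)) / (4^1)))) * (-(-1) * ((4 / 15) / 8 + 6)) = -1448 / 202419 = -0.01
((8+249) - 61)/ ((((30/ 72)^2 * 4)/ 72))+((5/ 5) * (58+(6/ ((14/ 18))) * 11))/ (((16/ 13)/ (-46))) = 2621849/ 175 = 14981.99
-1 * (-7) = 7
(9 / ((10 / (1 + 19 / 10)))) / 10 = 261 / 1000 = 0.26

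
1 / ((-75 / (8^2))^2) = 4096 / 5625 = 0.73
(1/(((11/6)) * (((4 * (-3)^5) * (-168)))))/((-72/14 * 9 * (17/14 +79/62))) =-0.00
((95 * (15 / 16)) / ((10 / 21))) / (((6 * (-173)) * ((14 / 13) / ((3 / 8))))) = -11115 / 177152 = -0.06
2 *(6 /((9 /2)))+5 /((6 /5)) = 41 /6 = 6.83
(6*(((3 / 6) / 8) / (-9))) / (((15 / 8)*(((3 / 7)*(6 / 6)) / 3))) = -7 / 45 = -0.16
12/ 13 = 0.92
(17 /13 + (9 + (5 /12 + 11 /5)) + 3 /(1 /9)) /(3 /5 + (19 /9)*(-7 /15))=-280269 /2704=-103.65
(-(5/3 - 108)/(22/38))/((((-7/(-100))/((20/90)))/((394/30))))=4341880/567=7657.64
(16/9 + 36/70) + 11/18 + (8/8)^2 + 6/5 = 5.10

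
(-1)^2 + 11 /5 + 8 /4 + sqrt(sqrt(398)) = 398^(1 /4) + 26 /5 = 9.67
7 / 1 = 7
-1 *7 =-7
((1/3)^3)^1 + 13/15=122/135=0.90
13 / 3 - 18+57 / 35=-1264 / 105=-12.04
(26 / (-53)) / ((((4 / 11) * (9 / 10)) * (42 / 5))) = -3575 / 20034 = -0.18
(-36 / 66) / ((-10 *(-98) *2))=-3 / 10780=-0.00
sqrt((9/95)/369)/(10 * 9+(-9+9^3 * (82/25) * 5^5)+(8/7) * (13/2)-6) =7 * sqrt(3895)/203733143665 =0.00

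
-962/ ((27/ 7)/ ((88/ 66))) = -26936/ 81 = -332.54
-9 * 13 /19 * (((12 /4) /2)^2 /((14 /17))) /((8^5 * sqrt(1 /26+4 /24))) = -17901 * sqrt(78) /139460608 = -0.00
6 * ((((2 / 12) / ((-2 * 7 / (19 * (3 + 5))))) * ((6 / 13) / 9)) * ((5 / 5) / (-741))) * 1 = 8 / 10647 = 0.00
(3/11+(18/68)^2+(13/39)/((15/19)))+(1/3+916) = 524782019/572220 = 917.10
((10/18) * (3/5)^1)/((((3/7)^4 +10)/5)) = 12005/72273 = 0.17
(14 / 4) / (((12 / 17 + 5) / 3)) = 1.84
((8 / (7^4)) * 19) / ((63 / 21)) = 152 / 7203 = 0.02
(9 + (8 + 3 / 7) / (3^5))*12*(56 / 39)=491776 / 3159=155.67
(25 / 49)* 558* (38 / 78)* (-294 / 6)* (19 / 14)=-839325 / 91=-9223.35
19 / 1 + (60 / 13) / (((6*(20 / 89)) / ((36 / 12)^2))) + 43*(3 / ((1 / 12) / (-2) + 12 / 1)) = 452161 / 7462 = 60.60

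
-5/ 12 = -0.42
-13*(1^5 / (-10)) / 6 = 0.22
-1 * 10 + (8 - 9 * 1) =-11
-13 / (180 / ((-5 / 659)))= 13 / 23724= 0.00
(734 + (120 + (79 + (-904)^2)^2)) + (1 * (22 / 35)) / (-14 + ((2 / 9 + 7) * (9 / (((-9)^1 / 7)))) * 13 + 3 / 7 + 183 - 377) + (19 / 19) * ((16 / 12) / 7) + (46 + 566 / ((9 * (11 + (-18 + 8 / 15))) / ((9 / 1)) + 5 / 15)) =87887651896880459111 / 131574030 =667971117832.91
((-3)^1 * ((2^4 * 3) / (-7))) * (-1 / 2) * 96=-6912 / 7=-987.43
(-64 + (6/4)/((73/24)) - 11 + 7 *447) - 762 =167352/73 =2292.49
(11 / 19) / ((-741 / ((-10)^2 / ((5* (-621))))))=220 / 8743059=0.00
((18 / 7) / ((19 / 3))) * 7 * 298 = 16092 / 19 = 846.95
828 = 828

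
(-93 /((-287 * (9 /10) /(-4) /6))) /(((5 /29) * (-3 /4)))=57536 /861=66.82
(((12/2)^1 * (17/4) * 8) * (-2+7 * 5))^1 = 6732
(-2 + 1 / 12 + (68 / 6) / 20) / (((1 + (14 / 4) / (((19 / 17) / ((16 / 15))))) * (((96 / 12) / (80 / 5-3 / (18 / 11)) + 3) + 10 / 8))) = -0.06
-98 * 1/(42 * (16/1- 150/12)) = -2/3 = -0.67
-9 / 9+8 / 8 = 0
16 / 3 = 5.33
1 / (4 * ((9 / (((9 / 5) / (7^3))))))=0.00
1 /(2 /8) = 4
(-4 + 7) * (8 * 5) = 120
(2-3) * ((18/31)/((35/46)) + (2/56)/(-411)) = -1361077/1783740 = -0.76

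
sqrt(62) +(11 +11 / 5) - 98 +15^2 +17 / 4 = sqrt(62) +2889 / 20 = 152.32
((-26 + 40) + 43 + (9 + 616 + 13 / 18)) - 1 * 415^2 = -3087761 / 18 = -171542.28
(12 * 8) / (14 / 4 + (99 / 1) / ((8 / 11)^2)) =6144 / 12203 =0.50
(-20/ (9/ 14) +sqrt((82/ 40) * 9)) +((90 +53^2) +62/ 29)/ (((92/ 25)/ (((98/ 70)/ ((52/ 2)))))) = 3 * sqrt(205)/ 10 +7078855/ 624312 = 15.63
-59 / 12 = -4.92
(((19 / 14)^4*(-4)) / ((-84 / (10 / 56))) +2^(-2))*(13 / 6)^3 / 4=13838369129 / 19516557312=0.71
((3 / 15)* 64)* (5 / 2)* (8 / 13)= 256 / 13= 19.69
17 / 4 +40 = 177 / 4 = 44.25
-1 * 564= -564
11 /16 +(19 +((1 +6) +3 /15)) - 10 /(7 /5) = 11057 /560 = 19.74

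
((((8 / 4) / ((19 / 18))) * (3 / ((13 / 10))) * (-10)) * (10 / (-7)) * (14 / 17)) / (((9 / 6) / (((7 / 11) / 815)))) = 201600 / 7528807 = 0.03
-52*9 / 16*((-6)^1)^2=-1053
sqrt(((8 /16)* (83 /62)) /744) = sqrt(498) /744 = 0.03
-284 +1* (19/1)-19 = -284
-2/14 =-1/7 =-0.14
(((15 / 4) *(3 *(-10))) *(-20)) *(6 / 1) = 13500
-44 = -44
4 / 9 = 0.44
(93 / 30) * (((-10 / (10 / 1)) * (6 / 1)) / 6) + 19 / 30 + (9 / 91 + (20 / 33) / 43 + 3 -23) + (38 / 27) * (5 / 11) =-126175474 / 5810805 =-21.71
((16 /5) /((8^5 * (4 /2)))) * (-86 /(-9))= 43 /92160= 0.00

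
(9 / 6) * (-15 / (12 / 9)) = -135 / 8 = -16.88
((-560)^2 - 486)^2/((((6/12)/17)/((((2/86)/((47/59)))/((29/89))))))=372415758863912/1247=298649365568.49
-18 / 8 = -9 / 4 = -2.25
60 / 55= 12 / 11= 1.09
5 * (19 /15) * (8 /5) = 152 /15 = 10.13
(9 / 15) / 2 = 3 / 10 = 0.30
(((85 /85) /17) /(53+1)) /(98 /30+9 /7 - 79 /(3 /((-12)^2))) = -35 /121690692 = -0.00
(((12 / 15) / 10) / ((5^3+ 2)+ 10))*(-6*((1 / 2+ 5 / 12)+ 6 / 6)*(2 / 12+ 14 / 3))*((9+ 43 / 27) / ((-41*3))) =95381 / 34123275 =0.00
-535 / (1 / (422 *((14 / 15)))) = -632156 / 3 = -210718.67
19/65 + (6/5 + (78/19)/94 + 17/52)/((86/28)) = 4011789/4991870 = 0.80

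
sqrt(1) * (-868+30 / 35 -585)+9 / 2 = -20267 / 14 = -1447.64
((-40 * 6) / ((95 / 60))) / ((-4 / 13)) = 9360 / 19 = 492.63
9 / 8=1.12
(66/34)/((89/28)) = 924/1513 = 0.61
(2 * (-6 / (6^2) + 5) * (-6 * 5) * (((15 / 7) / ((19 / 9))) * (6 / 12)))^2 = 383180625 / 17689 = 21662.09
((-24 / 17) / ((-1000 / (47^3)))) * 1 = 311469 / 2125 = 146.57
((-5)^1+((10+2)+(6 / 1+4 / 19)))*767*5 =962585 / 19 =50662.37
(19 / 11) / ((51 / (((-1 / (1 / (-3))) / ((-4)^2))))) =19 / 2992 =0.01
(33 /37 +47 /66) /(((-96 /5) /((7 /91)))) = -19585 /3047616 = -0.01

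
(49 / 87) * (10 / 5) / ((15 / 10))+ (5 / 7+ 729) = 1334560 / 1827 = 730.47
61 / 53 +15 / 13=1588 / 689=2.30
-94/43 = -2.19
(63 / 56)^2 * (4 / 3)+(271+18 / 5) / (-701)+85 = 4839467 / 56080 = 86.30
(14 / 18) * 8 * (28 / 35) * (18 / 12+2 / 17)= 1232 / 153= 8.05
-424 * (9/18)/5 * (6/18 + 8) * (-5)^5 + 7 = 3312521/3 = 1104173.67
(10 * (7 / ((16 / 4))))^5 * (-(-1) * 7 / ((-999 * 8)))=-367653125 / 255744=-1437.58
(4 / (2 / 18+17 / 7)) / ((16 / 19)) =1197 / 640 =1.87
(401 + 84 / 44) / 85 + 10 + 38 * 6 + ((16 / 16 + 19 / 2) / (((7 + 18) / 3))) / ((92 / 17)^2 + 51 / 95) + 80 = 494241607627 / 1531191530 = 322.78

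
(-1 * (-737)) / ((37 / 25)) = 18425 / 37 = 497.97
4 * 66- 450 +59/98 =-185.40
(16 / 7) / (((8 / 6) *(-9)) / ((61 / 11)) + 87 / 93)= -30256 / 16261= -1.86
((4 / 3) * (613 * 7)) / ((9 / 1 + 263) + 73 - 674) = -2452 / 141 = -17.39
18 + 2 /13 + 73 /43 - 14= 5.85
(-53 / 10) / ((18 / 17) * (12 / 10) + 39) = -901 / 6846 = -0.13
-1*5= -5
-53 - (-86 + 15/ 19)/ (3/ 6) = 2231/ 19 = 117.42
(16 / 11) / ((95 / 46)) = 736 / 1045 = 0.70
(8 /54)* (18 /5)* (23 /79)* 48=2944 /395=7.45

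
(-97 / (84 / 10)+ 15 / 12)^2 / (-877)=-748225 / 6188112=-0.12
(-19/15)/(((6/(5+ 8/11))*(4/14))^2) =-136857/9680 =-14.14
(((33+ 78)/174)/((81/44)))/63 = 814/147987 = 0.01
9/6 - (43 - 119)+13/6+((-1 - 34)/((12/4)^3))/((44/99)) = 307/4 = 76.75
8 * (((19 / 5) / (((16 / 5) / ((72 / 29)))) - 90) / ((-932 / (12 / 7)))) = 60588 / 47299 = 1.28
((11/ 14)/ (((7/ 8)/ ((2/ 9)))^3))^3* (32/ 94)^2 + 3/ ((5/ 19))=675195666217153613180417/ 59227688735320512937005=11.40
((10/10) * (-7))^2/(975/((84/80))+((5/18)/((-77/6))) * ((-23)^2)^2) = -11319/1184705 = -0.01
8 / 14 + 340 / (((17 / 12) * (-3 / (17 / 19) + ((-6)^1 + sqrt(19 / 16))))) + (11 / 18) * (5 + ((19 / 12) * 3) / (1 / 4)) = -18057664 / 1675821 - 55488 * sqrt(19) / 79801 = -13.81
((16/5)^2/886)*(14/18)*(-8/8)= -896/99675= -0.01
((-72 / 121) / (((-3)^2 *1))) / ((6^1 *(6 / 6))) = -4 / 363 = -0.01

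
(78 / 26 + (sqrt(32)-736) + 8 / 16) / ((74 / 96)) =-35160 / 37 + 192*sqrt(2) / 37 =-942.93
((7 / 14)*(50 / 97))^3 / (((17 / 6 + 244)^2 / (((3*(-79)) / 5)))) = -26662500 / 2001821363953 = -0.00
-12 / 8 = -3 / 2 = -1.50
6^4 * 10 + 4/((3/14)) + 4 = 38948/3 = 12982.67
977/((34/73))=71321/34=2097.68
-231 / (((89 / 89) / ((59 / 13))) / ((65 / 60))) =-4543 / 4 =-1135.75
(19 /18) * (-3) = -19 /6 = -3.17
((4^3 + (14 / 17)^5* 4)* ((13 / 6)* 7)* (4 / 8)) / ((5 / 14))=1391.11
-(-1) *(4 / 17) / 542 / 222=1 / 511377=0.00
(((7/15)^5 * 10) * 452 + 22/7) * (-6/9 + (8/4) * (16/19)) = 6362364868/60598125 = 104.99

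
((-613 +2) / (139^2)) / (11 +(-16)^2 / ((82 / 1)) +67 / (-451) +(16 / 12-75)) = 826683 / 1560460565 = 0.00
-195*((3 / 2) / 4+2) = -3705 / 8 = -463.12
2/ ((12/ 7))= 7/ 6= 1.17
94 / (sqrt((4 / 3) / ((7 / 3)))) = 47*sqrt(7) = 124.35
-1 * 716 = -716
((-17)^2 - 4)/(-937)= -285/937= -0.30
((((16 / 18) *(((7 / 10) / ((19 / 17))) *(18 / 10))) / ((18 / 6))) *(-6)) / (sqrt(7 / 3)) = -136 *sqrt(21) / 475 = -1.31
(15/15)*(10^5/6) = 50000/3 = 16666.67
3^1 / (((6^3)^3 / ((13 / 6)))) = 13 / 20155392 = 0.00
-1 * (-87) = 87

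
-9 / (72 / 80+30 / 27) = -810 / 181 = -4.48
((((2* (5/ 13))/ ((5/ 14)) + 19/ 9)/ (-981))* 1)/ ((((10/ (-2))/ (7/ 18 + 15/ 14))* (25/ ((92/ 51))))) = 4223536/ 46097312625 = 0.00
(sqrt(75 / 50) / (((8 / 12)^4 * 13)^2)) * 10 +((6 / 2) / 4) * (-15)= -45 / 4 +32805 * sqrt(6) / 43264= -9.39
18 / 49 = 0.37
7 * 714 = 4998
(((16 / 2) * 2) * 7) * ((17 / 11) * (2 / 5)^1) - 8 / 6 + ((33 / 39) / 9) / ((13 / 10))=5686478 / 83655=67.98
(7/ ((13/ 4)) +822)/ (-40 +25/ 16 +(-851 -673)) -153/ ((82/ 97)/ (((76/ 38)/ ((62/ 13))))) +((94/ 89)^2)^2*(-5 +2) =-4154821021486857991/ 51832429022053914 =-80.16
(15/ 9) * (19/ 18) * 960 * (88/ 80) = 16720/ 9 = 1857.78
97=97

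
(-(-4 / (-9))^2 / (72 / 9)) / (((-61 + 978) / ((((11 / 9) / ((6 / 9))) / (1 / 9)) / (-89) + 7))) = -1213 / 6610653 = -0.00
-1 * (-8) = 8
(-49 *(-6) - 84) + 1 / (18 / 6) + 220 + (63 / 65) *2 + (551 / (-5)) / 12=110003 / 260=423.09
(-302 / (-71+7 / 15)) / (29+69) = 2265 / 51842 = 0.04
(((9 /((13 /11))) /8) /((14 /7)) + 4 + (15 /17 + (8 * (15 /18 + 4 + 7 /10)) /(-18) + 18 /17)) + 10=6662933 /477360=13.96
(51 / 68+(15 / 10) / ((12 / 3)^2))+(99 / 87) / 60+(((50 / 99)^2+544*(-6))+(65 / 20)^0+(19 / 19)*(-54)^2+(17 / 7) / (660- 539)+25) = -102142123459 / 318336480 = -320.86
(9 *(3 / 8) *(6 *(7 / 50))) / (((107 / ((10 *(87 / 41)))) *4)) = 49329 / 350960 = 0.14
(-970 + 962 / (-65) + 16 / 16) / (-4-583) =4919 / 2935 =1.68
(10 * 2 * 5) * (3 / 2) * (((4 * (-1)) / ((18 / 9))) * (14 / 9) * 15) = -7000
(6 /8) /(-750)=-1 /1000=-0.00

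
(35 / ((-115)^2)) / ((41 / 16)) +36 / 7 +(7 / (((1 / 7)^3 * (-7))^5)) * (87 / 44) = -130588599802771339 / 33401060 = -3909714236.70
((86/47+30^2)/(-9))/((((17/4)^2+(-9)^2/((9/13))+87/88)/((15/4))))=-1864984/675249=-2.76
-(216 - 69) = -147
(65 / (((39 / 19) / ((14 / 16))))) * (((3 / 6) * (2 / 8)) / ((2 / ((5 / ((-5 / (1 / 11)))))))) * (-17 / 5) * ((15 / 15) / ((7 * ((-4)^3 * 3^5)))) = -323 / 65691648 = -0.00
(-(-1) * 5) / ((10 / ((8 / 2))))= 2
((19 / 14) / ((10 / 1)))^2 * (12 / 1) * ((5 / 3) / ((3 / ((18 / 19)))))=57 / 490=0.12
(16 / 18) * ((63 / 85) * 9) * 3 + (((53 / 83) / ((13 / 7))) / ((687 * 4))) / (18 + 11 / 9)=258532396269 / 14533892620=17.79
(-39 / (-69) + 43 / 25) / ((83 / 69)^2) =271998 / 172225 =1.58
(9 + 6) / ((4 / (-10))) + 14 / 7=-71 / 2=-35.50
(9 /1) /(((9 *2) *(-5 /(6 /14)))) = -3 /70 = -0.04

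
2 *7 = 14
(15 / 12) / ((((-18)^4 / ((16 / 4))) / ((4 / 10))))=1 / 52488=0.00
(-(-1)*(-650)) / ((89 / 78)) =-50700 / 89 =-569.66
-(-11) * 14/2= 77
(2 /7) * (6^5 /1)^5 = 56860576059859402752 /7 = 8122939437122771821.71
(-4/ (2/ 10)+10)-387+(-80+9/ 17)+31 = -7573/ 17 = -445.47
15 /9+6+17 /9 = 86 /9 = 9.56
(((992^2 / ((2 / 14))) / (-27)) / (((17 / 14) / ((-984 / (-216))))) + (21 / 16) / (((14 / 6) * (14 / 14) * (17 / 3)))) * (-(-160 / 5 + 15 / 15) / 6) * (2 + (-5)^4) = -409884215664209 / 132192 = -3100673381.63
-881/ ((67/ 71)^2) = -4441121/ 4489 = -989.33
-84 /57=-28 /19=-1.47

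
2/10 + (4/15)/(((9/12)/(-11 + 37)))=9.44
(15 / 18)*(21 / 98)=5 / 28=0.18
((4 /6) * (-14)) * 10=-280 /3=-93.33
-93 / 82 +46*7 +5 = 26721 / 82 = 325.87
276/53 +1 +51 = 3032/53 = 57.21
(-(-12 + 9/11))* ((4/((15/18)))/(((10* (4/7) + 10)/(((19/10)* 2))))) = 196308/15125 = 12.98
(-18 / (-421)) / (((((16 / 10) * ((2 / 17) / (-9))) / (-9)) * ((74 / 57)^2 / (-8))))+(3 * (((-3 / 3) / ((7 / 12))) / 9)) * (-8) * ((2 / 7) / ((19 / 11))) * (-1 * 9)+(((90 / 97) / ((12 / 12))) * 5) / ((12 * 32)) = -313525678733907 / 3331094345152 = -94.12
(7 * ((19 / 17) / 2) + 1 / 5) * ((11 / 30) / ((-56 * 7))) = -2563 / 666400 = -0.00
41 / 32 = 1.28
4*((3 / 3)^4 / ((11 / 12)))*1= 48 / 11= 4.36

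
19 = 19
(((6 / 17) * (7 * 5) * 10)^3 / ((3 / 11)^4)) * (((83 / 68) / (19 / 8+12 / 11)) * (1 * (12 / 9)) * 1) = 7335937470400000 / 45853029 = 159988066.88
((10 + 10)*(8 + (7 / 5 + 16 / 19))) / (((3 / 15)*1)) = 19460 / 19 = 1024.21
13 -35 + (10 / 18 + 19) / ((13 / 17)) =418 / 117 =3.57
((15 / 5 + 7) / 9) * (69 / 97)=230 / 291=0.79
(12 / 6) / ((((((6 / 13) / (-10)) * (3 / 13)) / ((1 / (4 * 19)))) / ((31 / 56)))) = -26195 / 19152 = -1.37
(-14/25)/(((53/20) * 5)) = -0.04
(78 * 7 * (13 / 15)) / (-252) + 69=6041 / 90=67.12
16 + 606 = 622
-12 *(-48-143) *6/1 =13752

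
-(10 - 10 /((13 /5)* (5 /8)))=-50 /13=-3.85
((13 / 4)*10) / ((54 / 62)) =2015 / 54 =37.31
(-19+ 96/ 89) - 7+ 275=22257/ 89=250.08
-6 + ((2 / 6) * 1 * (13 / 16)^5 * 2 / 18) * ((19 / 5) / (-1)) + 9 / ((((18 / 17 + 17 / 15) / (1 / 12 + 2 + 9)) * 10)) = -118658372713 / 79130787840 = -1.50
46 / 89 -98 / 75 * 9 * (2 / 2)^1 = -25016 / 2225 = -11.24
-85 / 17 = -5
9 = 9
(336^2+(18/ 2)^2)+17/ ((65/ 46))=7344287/ 65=112989.03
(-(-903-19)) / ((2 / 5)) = 2305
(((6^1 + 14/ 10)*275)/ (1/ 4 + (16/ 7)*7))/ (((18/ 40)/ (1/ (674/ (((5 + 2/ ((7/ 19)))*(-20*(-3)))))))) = 23768800/ 92001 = 258.35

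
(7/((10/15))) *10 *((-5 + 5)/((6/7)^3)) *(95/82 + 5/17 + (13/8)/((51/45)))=0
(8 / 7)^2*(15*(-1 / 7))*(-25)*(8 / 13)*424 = 81408000 / 4459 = 18257.01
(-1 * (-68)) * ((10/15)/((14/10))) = 680/21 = 32.38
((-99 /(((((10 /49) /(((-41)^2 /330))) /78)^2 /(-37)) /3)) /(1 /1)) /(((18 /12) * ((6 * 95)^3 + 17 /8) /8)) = 12218235829267104 /10185615116875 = 1199.56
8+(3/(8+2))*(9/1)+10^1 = 207/10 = 20.70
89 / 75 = 1.19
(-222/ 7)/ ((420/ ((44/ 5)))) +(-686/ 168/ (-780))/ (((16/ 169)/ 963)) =16490571/ 313600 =52.58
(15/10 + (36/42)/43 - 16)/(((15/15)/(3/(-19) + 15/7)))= -1150644/40033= -28.74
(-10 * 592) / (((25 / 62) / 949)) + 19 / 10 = -27865673 / 2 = -13932836.50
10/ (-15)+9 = 25/ 3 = 8.33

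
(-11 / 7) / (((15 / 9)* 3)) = -0.31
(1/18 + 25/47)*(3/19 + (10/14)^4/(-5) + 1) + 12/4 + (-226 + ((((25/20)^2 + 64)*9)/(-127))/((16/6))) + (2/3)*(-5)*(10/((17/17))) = -11535971827865/44812768896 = -257.43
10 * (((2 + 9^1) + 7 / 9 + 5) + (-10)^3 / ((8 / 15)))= -167240 / 9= -18582.22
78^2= 6084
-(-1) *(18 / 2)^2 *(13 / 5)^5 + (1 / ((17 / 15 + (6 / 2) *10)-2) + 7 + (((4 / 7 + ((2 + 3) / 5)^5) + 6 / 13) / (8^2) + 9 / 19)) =76602808902129 / 7953400000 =9631.45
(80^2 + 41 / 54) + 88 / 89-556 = 28094665 / 4806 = 5845.75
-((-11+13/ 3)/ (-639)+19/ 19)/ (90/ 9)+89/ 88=767837/ 843480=0.91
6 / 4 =3 / 2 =1.50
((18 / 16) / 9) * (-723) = -723 / 8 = -90.38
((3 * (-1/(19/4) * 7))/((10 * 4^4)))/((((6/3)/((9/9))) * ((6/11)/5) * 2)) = -77/19456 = -0.00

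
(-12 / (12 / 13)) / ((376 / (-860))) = 2795 / 94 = 29.73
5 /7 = 0.71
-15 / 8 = -1.88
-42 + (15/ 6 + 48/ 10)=-347/ 10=-34.70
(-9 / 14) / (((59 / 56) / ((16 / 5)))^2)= -516096 / 87025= -5.93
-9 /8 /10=-9 /80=-0.11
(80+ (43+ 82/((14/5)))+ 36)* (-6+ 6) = 0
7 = 7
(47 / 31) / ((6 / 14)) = 329 / 93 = 3.54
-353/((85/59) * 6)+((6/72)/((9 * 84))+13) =-21465779/771120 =-27.84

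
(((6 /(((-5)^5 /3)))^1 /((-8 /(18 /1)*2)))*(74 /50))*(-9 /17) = -26973 /5312500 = -0.01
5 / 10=1 / 2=0.50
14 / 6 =7 / 3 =2.33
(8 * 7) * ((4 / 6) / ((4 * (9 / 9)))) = 28 / 3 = 9.33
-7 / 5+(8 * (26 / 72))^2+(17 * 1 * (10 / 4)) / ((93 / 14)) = 167528 / 12555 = 13.34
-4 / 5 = -0.80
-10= -10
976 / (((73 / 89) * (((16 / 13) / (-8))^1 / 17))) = -9598472 / 73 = -131485.92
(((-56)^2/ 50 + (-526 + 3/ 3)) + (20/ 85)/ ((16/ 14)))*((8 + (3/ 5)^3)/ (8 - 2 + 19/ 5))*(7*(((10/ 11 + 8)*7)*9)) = -177885112041/ 116875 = -1522011.65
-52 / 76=-13 / 19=-0.68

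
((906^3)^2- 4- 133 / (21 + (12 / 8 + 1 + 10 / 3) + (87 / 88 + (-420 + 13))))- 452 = 55362574685047709004912 / 100103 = 553056099068436600.35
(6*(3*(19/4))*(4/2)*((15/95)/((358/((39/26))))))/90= 9/7160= 0.00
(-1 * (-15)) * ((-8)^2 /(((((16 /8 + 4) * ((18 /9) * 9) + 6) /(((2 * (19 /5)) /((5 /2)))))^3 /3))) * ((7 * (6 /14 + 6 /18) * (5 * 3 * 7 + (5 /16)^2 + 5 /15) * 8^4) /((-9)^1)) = -10613030912 /759375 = -13976.01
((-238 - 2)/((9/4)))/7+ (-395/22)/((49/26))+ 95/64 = -2409265/103488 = -23.28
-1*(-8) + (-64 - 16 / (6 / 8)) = -232 / 3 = -77.33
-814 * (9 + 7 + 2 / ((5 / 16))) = -91168 / 5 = -18233.60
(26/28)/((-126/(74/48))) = -481/42336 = -0.01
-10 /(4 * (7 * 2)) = -0.18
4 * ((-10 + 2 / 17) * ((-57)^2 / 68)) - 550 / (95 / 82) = -12977588 / 5491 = -2363.43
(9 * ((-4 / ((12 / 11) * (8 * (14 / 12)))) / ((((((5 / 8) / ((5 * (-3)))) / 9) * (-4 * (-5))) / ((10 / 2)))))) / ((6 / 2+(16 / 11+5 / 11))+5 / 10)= 29403 / 833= 35.30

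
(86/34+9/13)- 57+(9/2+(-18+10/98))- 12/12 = -68.18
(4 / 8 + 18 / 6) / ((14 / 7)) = 7 / 4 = 1.75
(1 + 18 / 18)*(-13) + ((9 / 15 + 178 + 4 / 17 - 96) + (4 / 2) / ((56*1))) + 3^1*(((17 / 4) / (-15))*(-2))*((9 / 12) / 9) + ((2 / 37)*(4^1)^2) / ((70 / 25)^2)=211270519 / 3698520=57.12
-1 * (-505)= 505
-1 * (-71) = 71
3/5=0.60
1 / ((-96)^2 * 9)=1 / 82944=0.00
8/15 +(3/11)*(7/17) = 1811/2805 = 0.65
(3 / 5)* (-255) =-153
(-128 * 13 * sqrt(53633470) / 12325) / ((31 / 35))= -11648 * sqrt(53633470) / 76415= -1116.33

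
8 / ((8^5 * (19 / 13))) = 13 / 77824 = 0.00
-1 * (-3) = 3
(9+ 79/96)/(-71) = -0.14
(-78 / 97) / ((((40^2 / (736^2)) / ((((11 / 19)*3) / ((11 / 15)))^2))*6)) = -8912592 / 35017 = -254.52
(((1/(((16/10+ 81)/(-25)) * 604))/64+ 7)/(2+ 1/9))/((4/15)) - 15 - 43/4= -850343369/63859712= -13.32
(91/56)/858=1/528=0.00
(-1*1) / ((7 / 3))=-3 / 7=-0.43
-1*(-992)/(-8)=-124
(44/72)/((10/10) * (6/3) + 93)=11/1710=0.01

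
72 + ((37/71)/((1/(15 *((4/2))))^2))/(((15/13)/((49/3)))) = 476492/71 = 6711.15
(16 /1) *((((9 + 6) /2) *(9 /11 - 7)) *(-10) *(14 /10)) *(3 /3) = 114240 /11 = 10385.45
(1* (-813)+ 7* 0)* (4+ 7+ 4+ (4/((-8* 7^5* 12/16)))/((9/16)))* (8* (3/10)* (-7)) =7378574452/36015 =204875.04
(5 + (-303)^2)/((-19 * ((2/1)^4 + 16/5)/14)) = -1606745/456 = -3523.56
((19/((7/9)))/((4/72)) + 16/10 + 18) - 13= 15621/35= 446.31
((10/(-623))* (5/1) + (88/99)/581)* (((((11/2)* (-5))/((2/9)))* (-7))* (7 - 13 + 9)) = -3022635/14774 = -204.59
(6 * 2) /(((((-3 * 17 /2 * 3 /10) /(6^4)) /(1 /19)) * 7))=-34560 /2261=-15.29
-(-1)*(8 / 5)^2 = 64 / 25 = 2.56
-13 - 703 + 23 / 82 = -58689 / 82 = -715.72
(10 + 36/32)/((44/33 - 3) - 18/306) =-4539/704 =-6.45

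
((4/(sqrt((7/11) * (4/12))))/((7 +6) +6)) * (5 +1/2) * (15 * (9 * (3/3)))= 2970 * sqrt(231)/133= 339.40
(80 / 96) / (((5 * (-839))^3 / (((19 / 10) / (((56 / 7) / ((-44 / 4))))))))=209 / 7087076628000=0.00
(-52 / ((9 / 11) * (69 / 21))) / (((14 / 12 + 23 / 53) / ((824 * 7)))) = -2448077632 / 35121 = -69704.10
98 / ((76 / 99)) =4851 / 38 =127.66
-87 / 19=-4.58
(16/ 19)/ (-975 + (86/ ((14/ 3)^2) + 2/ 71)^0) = -8/ 9253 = -0.00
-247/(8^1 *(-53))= 0.58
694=694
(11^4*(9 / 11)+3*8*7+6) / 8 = 12153 / 8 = 1519.12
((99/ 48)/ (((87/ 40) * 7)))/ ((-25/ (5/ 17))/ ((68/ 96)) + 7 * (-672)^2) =55/ 1283353008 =0.00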